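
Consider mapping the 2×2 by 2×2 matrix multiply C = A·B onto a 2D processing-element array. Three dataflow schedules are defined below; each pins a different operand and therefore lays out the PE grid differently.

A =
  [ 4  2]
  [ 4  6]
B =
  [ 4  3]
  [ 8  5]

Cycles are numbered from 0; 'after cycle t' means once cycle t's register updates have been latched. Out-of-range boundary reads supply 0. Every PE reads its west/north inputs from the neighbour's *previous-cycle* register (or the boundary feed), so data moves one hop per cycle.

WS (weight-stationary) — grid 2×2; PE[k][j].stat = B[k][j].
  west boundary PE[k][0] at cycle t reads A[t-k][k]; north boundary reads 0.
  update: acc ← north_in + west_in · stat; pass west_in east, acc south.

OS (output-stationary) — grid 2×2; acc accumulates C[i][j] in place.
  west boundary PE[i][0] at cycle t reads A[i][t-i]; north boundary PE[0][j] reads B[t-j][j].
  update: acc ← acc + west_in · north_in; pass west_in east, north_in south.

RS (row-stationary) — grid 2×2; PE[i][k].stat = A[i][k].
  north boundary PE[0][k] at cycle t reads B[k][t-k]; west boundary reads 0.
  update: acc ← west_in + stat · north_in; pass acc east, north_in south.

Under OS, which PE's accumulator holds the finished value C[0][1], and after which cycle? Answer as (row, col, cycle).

(row, col, cycle) = (0, 1, 2)

OS — PE[0][1] is where C[0][1] collects:
  t=0 PE[0][1]: acc=0 h=0 v=0
  t=1 PE[0][1]: acc=12 h=4 v=3
  t=2 PE[0][1]: acc=22 h=2 v=5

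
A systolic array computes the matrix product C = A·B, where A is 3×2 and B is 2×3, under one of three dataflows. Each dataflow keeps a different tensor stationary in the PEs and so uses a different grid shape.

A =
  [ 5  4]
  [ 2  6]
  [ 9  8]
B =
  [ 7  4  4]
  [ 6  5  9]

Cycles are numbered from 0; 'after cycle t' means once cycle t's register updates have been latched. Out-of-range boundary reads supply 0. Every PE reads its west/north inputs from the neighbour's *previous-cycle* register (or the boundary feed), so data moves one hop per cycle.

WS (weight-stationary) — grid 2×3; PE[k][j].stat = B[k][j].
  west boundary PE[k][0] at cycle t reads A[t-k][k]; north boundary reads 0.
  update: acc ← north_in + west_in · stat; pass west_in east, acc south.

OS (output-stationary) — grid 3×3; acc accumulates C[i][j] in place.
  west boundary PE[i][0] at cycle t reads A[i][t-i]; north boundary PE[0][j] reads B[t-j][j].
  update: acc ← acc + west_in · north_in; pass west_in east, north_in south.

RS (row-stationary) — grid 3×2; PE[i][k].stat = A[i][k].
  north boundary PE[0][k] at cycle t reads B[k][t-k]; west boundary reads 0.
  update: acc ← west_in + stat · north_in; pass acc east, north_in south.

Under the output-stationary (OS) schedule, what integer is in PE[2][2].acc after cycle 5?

OS 3×3: PE[2][2] cycle-by-cycle (with neighbour feeds):
  step 0 · PE1,2: acc=0; fwd→0 fwd↓0
  step 0 · PE2,1: acc=0; fwd→0 fwd↓0
  step 0 · PE2,2: acc=0; fwd→0 fwd↓0
  step 1 · PE1,2: acc=0; fwd→0 fwd↓0
  step 1 · PE2,1: acc=0; fwd→0 fwd↓0
  step 1 · PE2,2: acc=0; fwd→0 fwd↓0
  step 2 · PE1,2: acc=0; fwd→0 fwd↓0
  step 2 · PE2,1: acc=0; fwd→0 fwd↓0
  step 2 · PE2,2: acc=0; fwd→0 fwd↓0
  step 3 · PE1,2: acc=8; fwd→2 fwd↓4
  step 3 · PE2,1: acc=36; fwd→9 fwd↓4
  step 3 · PE2,2: acc=0; fwd→0 fwd↓0
  step 4 · PE1,2: acc=62; fwd→6 fwd↓9
  step 4 · PE2,1: acc=76; fwd→8 fwd↓5
  step 4 · PE2,2: acc=36; fwd→9 fwd↓4
  step 5 · PE1,2: acc=62; fwd→0 fwd↓0
  step 5 · PE2,1: acc=76; fwd→0 fwd↓0
  step 5 · PE2,2: acc=108; fwd→8 fwd↓9

PE[2][2].acc = 108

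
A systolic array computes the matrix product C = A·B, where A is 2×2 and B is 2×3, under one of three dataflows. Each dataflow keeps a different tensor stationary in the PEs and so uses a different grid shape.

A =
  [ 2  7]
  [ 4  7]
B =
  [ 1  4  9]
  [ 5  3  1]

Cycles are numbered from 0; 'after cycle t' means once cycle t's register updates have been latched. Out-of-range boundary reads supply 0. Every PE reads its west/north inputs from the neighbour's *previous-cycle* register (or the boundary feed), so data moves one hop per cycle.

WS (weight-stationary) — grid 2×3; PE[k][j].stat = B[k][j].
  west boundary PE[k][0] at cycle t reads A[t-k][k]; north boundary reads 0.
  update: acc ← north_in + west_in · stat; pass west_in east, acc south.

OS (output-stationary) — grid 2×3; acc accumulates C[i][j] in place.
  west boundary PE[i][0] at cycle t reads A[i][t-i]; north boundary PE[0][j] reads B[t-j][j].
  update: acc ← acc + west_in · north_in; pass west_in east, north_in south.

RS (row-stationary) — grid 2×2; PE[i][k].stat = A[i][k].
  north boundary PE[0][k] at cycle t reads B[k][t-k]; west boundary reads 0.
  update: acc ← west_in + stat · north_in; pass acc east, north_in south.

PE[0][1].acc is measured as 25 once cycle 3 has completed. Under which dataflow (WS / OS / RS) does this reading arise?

dataflow = RS

WS [2×3] PE[0][1] across cycles:
  [0] (0,1) acc=0 (h:0 v:0)
  [1] (0,1) acc=8 (h:2 v:8)
  [2] (0,1) acc=16 (h:4 v:16)
  [3] (0,1) acc=0 (h:0 v:0)
OS [2×3] PE[0][1] across cycles:
  [0] (0,1) acc=0 (h:0 v:0)
  [1] (0,1) acc=8 (h:2 v:4)
  [2] (0,1) acc=29 (h:7 v:3)
  [3] (0,1) acc=29 (h:0 v:0)
RS [2×2] PE[0][1] across cycles:
  [0] (0,1) acc=0 (h:0 v:0)
  [1] (0,1) acc=37 (h:37 v:5)
  [2] (0,1) acc=29 (h:29 v:3)
  [3] (0,1) acc=25 (h:25 v:1)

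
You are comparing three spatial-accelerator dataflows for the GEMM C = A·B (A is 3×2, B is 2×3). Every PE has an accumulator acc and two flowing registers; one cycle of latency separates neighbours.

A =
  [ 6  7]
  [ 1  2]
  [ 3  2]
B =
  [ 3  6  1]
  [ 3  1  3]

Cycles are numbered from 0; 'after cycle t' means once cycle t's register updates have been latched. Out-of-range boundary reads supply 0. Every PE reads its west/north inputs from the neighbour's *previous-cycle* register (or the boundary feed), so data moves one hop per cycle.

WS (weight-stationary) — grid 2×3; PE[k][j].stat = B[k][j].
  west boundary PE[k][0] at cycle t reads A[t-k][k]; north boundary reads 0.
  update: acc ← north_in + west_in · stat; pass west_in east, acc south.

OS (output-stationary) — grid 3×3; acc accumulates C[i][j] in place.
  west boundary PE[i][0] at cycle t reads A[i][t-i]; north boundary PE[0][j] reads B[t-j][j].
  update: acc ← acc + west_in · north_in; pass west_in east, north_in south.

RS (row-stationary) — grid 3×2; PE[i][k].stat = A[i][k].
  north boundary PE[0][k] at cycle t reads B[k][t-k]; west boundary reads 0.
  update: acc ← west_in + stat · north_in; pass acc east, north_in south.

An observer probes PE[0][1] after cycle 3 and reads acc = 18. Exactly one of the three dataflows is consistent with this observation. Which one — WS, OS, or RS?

dataflow = WS

Under WS (2×3), PE[0][1]:
  c0 r0c1: 0 / 0 / 0
  c1 r0c1: 36 / 6 / 36
  c2 r0c1: 6 / 1 / 6
  c3 r0c1: 18 / 3 / 18
Under OS (3×3), PE[0][1]:
  c0 r0c1: 0 / 0 / 0
  c1 r0c1: 36 / 6 / 6
  c2 r0c1: 43 / 7 / 1
  c3 r0c1: 43 / 0 / 0
Under RS (3×2), PE[0][1]:
  c0 r0c1: 0 / 0 / 0
  c1 r0c1: 39 / 39 / 3
  c2 r0c1: 43 / 43 / 1
  c3 r0c1: 27 / 27 / 3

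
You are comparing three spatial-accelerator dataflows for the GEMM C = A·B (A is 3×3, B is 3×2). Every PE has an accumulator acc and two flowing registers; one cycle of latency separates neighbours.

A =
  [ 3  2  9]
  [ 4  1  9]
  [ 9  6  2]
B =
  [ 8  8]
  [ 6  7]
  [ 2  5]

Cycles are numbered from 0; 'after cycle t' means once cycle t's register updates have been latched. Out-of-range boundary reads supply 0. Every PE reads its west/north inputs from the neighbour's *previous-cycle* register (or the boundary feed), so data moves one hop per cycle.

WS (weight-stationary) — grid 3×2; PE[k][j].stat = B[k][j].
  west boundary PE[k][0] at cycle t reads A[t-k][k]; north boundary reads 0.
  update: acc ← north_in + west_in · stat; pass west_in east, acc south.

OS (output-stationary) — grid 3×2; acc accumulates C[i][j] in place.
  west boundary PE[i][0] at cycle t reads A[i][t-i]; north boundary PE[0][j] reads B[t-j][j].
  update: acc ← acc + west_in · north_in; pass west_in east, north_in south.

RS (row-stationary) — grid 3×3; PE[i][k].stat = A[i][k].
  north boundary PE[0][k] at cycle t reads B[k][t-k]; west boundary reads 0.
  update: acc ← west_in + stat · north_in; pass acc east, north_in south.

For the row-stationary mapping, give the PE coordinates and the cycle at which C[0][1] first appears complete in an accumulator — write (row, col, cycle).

RS — PE[0][2] is where C[0][1] collects:
  after 0 — PE[0][2] acc=0, pass-E 0, pass-S 0
  after 1 — PE[0][2] acc=0, pass-E 0, pass-S 0
  after 2 — PE[0][2] acc=54, pass-E 54, pass-S 2
  after 3 — PE[0][2] acc=83, pass-E 83, pass-S 5

(row, col, cycle) = (0, 2, 3)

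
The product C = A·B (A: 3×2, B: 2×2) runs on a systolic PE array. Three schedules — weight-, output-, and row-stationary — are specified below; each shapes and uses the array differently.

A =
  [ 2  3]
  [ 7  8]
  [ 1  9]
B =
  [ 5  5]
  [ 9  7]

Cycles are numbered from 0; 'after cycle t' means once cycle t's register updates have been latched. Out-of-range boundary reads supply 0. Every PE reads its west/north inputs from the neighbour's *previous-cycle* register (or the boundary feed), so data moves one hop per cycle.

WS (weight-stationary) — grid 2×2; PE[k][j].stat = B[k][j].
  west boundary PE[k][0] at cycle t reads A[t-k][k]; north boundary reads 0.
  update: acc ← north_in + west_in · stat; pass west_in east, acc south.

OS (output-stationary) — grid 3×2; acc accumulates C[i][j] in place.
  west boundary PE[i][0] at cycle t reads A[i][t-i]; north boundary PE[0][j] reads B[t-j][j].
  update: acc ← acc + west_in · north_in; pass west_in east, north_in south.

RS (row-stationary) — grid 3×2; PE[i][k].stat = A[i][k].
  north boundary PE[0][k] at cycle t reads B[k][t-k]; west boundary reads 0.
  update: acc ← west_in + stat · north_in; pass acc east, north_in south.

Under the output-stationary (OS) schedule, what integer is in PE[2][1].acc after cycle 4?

PE[2][1].acc = 68

Tracing OS — 3×2 array, target PE[2][1]:
  0: (1,1).acc=0  regs=<0,0>
  0: (2,0).acc=0  regs=<0,0>
  0: (2,1).acc=0  regs=<0,0>
  1: (1,1).acc=0  regs=<0,0>
  1: (2,0).acc=0  regs=<0,0>
  1: (2,1).acc=0  regs=<0,0>
  2: (1,1).acc=35  regs=<7,5>
  2: (2,0).acc=5  regs=<1,5>
  2: (2,1).acc=0  regs=<0,0>
  3: (1,1).acc=91  regs=<8,7>
  3: (2,0).acc=86  regs=<9,9>
  3: (2,1).acc=5  regs=<1,5>
  4: (1,1).acc=91  regs=<0,0>
  4: (2,0).acc=86  regs=<0,0>
  4: (2,1).acc=68  regs=<9,7>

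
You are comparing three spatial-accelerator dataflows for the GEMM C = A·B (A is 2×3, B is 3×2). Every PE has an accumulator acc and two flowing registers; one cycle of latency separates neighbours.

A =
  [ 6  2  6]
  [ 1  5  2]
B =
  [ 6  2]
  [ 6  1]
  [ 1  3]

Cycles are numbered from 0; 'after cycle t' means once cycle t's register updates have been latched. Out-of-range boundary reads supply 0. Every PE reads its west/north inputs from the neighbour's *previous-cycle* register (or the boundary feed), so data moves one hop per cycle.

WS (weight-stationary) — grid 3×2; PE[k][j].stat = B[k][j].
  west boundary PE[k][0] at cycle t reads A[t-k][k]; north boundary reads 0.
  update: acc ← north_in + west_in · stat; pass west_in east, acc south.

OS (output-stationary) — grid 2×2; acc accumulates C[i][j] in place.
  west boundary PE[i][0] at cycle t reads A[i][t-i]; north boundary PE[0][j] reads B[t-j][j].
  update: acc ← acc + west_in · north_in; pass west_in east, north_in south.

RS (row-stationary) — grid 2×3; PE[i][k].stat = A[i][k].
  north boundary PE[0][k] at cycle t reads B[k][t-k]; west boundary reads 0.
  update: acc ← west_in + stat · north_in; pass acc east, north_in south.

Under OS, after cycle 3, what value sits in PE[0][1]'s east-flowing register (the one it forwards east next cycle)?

Tracing OS — 2×2 array, target PE[0][1]:
  c0 r0c0: 36 / 6 / 6
  c0 r0c1: 0 / 0 / 0
  c1 r0c0: 48 / 2 / 6
  c1 r0c1: 12 / 6 / 2
  c2 r0c0: 54 / 6 / 1
  c2 r0c1: 14 / 2 / 1
  c3 r0c0: 54 / 0 / 0
  c3 r0c1: 32 / 6 / 3

register = 6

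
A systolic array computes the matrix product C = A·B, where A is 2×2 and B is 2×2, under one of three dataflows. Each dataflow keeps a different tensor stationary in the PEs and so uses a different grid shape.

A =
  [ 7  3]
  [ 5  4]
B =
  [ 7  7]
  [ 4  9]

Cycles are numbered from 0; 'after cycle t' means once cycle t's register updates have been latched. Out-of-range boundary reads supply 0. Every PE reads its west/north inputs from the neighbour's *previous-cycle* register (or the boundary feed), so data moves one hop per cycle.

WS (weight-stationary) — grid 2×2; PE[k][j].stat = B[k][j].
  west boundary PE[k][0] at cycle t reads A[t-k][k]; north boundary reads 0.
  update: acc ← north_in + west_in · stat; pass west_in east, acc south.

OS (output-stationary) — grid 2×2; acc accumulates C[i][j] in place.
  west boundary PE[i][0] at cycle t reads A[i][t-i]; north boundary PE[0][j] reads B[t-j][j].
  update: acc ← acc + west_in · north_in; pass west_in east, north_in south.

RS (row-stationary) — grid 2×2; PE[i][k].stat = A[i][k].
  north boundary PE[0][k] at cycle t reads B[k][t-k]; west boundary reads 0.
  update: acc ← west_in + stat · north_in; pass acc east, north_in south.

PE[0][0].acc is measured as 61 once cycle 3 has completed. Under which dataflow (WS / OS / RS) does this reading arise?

dataflow = OS

WS [2×2] PE[0][0] across cycles:
  after 0 — PE[0][0] acc=49, pass-E 7, pass-S 49
  after 1 — PE[0][0] acc=35, pass-E 5, pass-S 35
  after 2 — PE[0][0] acc=0, pass-E 0, pass-S 0
  after 3 — PE[0][0] acc=0, pass-E 0, pass-S 0
OS [2×2] PE[0][0] across cycles:
  after 0 — PE[0][0] acc=49, pass-E 7, pass-S 7
  after 1 — PE[0][0] acc=61, pass-E 3, pass-S 4
  after 2 — PE[0][0] acc=61, pass-E 0, pass-S 0
  after 3 — PE[0][0] acc=61, pass-E 0, pass-S 0
RS [2×2] PE[0][0] across cycles:
  after 0 — PE[0][0] acc=49, pass-E 49, pass-S 7
  after 1 — PE[0][0] acc=49, pass-E 49, pass-S 7
  after 2 — PE[0][0] acc=0, pass-E 0, pass-S 0
  after 3 — PE[0][0] acc=0, pass-E 0, pass-S 0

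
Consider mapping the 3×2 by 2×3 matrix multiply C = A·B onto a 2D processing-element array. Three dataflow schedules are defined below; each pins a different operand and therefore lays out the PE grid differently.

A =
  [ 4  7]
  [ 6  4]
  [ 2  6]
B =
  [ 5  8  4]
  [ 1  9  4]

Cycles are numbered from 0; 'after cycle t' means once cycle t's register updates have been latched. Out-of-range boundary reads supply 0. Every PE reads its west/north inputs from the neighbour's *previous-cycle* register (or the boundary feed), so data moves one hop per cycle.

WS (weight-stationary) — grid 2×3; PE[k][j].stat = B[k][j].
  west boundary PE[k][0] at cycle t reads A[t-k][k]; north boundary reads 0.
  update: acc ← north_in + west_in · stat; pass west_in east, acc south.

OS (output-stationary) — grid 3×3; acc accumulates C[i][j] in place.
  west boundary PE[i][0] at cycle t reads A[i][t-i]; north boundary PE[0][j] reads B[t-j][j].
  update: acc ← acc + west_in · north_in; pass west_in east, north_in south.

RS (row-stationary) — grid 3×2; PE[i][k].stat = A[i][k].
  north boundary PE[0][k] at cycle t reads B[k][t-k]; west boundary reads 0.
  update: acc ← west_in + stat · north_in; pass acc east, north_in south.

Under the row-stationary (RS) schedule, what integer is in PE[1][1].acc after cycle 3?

RS (3×2). Following PE[1][1] plus its west/north inputs:
  t=0 PE[0][1]: acc=0 h=0 v=0
  t=0 PE[1][0]: acc=0 h=0 v=0
  t=0 PE[1][1]: acc=0 h=0 v=0
  t=1 PE[0][1]: acc=27 h=27 v=1
  t=1 PE[1][0]: acc=30 h=30 v=5
  t=1 PE[1][1]: acc=0 h=0 v=0
  t=2 PE[0][1]: acc=95 h=95 v=9
  t=2 PE[1][0]: acc=48 h=48 v=8
  t=2 PE[1][1]: acc=34 h=34 v=1
  t=3 PE[0][1]: acc=44 h=44 v=4
  t=3 PE[1][0]: acc=24 h=24 v=4
  t=3 PE[1][1]: acc=84 h=84 v=9

PE[1][1].acc = 84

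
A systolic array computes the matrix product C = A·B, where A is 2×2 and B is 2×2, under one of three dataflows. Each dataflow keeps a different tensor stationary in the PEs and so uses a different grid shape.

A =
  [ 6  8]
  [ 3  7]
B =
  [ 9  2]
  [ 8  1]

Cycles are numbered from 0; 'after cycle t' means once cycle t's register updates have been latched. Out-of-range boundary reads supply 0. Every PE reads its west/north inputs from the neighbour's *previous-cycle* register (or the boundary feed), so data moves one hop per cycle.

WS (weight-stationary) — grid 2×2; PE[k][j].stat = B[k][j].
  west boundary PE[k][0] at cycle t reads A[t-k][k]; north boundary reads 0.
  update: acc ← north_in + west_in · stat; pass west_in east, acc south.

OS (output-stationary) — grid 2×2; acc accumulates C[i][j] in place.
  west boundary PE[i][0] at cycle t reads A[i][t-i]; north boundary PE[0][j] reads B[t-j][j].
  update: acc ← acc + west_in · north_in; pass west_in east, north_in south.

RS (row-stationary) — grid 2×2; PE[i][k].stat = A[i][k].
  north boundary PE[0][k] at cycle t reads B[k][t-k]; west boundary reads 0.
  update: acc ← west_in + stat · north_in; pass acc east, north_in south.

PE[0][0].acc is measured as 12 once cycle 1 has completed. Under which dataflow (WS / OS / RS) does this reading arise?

dataflow = RS

Under WS (2×2), PE[0][0]:
  @0  [0,0]  acc 54  |  →6  ↓54
  @1  [0,0]  acc 27  |  →3  ↓27
Under OS (2×2), PE[0][0]:
  @0  [0,0]  acc 54  |  →6  ↓9
  @1  [0,0]  acc 118  |  →8  ↓8
Under RS (2×2), PE[0][0]:
  @0  [0,0]  acc 54  |  →54  ↓9
  @1  [0,0]  acc 12  |  →12  ↓2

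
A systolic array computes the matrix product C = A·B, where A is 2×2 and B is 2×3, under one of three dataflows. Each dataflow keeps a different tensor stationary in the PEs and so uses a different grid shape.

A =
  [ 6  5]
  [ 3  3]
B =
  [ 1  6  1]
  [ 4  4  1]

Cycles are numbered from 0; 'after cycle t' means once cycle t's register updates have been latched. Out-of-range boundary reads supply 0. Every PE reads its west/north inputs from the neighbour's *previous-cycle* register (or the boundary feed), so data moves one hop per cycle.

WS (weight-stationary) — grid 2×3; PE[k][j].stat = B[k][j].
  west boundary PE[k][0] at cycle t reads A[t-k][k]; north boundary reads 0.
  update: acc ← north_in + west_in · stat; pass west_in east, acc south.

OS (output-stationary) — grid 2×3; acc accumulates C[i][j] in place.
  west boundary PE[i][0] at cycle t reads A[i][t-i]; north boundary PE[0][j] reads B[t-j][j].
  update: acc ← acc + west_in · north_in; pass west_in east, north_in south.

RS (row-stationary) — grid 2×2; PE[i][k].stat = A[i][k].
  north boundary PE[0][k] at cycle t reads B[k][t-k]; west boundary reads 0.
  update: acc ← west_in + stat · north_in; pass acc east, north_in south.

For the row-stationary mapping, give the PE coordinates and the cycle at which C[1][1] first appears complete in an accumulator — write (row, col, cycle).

Under RS, C[1][1] lands at PE[1][1]:
  [0] (1,1) acc=0 (h:0 v:0)
  [1] (1,1) acc=0 (h:0 v:0)
  [2] (1,1) acc=15 (h:15 v:4)
  [3] (1,1) acc=30 (h:30 v:4)

(row, col, cycle) = (1, 1, 3)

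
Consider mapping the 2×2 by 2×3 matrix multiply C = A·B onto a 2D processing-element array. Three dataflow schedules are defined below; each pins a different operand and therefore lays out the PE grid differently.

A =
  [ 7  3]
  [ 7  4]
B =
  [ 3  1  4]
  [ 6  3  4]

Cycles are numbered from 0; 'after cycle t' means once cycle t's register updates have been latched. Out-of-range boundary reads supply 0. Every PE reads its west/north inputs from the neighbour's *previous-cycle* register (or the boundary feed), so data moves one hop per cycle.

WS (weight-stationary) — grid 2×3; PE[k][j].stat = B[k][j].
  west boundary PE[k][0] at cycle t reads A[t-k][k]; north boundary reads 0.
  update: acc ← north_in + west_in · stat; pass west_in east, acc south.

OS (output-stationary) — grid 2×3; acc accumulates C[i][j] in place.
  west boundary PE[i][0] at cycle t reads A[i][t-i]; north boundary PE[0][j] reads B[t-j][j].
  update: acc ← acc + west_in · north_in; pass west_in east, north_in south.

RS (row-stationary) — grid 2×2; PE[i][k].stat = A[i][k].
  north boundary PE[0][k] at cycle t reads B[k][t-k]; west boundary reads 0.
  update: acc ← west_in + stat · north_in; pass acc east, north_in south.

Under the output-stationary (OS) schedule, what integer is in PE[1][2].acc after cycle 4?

OS on a 2×3 grid — tracing PE[1][2] and its feeders:
  cycle 0: PE[0][2] → acc 0, east 0, south 0
  cycle 0: PE[1][1] → acc 0, east 0, south 0
  cycle 0: PE[1][2] → acc 0, east 0, south 0
  cycle 1: PE[0][2] → acc 0, east 0, south 0
  cycle 1: PE[1][1] → acc 0, east 0, south 0
  cycle 1: PE[1][2] → acc 0, east 0, south 0
  cycle 2: PE[0][2] → acc 28, east 7, south 4
  cycle 2: PE[1][1] → acc 7, east 7, south 1
  cycle 2: PE[1][2] → acc 0, east 0, south 0
  cycle 3: PE[0][2] → acc 40, east 3, south 4
  cycle 3: PE[1][1] → acc 19, east 4, south 3
  cycle 3: PE[1][2] → acc 28, east 7, south 4
  cycle 4: PE[0][2] → acc 40, east 0, south 0
  cycle 4: PE[1][1] → acc 19, east 0, south 0
  cycle 4: PE[1][2] → acc 44, east 4, south 4

PE[1][2].acc = 44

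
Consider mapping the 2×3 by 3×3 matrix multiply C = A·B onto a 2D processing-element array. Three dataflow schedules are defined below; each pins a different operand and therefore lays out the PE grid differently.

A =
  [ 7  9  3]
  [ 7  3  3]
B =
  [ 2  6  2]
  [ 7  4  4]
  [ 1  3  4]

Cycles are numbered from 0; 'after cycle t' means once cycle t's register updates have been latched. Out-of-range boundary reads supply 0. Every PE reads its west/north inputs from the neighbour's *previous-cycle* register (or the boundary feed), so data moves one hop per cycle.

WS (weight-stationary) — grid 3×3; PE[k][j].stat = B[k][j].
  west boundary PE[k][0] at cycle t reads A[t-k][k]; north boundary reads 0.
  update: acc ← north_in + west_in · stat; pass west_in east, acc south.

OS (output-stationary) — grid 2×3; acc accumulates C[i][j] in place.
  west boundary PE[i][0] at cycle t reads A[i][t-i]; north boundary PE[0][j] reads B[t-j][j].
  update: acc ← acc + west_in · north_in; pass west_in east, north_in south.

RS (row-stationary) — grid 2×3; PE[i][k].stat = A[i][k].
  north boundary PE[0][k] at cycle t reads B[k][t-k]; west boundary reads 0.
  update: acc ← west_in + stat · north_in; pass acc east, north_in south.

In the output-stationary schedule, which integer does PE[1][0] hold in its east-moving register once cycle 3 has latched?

register = 3

Tracing OS — 2×3 array, target PE[1][0]:
  0: (0,0).acc=14  regs=<7,2>
  0: (1,0).acc=0  regs=<0,0>
  1: (0,0).acc=77  regs=<9,7>
  1: (1,0).acc=14  regs=<7,2>
  2: (0,0).acc=80  regs=<3,1>
  2: (1,0).acc=35  regs=<3,7>
  3: (0,0).acc=80  regs=<0,0>
  3: (1,0).acc=38  regs=<3,1>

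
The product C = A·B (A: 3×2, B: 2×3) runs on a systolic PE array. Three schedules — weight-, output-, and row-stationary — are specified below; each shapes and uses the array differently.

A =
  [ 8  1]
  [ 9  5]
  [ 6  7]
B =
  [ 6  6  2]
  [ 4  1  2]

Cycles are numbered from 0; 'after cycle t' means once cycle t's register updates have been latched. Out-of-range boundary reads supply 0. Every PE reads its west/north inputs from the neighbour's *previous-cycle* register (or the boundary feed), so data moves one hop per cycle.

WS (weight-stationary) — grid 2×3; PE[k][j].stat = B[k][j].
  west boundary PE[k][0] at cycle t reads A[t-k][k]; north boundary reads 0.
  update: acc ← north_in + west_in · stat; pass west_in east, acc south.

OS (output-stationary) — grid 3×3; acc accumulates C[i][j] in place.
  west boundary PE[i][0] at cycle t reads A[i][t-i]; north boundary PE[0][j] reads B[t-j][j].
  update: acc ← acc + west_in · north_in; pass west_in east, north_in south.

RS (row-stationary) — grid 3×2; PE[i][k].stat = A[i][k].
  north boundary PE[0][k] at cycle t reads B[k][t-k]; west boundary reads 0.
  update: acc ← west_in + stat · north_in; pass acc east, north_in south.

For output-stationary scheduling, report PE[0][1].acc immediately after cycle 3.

PE[0][1].acc = 49

Tracing OS — 3×3 array, target PE[0][1]:
  step 0 · PE0,0: acc=48; fwd→8 fwd↓6
  step 0 · PE0,1: acc=0; fwd→0 fwd↓0
  step 1 · PE0,0: acc=52; fwd→1 fwd↓4
  step 1 · PE0,1: acc=48; fwd→8 fwd↓6
  step 2 · PE0,0: acc=52; fwd→0 fwd↓0
  step 2 · PE0,1: acc=49; fwd→1 fwd↓1
  step 3 · PE0,0: acc=52; fwd→0 fwd↓0
  step 3 · PE0,1: acc=49; fwd→0 fwd↓0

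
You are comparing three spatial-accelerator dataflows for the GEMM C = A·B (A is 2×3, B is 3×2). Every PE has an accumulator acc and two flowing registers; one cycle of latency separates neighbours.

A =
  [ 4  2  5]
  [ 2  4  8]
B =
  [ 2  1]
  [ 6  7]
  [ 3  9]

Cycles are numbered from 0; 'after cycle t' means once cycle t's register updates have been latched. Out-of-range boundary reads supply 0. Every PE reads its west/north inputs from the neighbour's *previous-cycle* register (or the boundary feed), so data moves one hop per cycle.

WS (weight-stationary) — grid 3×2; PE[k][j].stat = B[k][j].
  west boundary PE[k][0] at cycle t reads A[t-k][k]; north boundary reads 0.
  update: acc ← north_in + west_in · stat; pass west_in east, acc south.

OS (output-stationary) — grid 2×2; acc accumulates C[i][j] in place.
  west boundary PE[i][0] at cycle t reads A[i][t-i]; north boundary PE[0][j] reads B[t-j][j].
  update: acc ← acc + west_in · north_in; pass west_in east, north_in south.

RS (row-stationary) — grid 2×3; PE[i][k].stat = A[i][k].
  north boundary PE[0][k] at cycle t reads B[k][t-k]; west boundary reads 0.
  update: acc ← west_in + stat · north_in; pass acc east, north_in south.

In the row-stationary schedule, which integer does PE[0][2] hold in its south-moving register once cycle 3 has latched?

register = 9

RS on a 2×3 grid — tracing PE[0][2] and its feeders:
  @0  [0,1]  acc 0  |  →0  ↓0
  @0  [0,2]  acc 0  |  →0  ↓0
  @1  [0,1]  acc 20  |  →20  ↓6
  @1  [0,2]  acc 0  |  →0  ↓0
  @2  [0,1]  acc 18  |  →18  ↓7
  @2  [0,2]  acc 35  |  →35  ↓3
  @3  [0,1]  acc 0  |  →0  ↓0
  @3  [0,2]  acc 63  |  →63  ↓9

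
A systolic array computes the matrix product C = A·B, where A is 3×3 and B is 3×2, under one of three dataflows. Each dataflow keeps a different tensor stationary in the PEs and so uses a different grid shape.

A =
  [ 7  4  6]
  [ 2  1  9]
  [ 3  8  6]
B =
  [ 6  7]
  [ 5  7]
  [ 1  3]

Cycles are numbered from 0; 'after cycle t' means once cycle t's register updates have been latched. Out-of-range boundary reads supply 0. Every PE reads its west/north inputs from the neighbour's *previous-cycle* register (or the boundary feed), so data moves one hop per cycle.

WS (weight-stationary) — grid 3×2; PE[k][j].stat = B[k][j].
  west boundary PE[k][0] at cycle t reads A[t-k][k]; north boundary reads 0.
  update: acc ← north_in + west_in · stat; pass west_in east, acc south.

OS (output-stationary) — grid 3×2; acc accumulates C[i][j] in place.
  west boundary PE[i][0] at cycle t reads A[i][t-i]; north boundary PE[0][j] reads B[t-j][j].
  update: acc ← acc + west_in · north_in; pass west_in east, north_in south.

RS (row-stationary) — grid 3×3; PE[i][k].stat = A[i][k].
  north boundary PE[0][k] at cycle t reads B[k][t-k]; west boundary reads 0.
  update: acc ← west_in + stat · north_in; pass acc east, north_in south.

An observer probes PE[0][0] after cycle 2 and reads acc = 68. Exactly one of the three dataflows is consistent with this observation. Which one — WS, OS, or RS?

Under WS (3×2), PE[0][0]:
  t=0 PE[0][0]: acc=42 h=7 v=42
  t=1 PE[0][0]: acc=12 h=2 v=12
  t=2 PE[0][0]: acc=18 h=3 v=18
Under OS (3×2), PE[0][0]:
  t=0 PE[0][0]: acc=42 h=7 v=6
  t=1 PE[0][0]: acc=62 h=4 v=5
  t=2 PE[0][0]: acc=68 h=6 v=1
Under RS (3×3), PE[0][0]:
  t=0 PE[0][0]: acc=42 h=42 v=6
  t=1 PE[0][0]: acc=49 h=49 v=7
  t=2 PE[0][0]: acc=0 h=0 v=0

dataflow = OS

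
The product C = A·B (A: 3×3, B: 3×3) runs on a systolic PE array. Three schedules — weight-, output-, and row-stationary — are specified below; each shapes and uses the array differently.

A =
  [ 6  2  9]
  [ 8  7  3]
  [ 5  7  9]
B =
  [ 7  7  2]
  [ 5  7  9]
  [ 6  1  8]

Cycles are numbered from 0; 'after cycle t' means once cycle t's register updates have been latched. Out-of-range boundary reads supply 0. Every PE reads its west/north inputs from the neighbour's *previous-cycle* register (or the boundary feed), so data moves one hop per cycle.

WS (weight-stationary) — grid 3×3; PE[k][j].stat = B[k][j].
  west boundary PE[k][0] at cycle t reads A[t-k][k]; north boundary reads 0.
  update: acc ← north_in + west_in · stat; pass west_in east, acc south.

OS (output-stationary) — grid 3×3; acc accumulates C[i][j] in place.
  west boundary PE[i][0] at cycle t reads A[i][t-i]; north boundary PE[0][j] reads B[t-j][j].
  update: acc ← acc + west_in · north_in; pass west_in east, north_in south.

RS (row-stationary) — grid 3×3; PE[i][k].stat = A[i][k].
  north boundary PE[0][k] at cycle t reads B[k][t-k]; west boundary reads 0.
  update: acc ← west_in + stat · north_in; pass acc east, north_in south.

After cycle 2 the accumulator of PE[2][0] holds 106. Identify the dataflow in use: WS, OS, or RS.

dataflow = WS

— WS: 3×3; PE[2][0] trace:
  cycle 0: PE[2][0] → acc 0, east 0, south 0
  cycle 1: PE[2][0] → acc 0, east 0, south 0
  cycle 2: PE[2][0] → acc 106, east 9, south 106
— OS: 3×3; PE[2][0] trace:
  cycle 0: PE[2][0] → acc 0, east 0, south 0
  cycle 1: PE[2][0] → acc 0, east 0, south 0
  cycle 2: PE[2][0] → acc 35, east 5, south 7
— RS: 3×3; PE[2][0] trace:
  cycle 0: PE[2][0] → acc 0, east 0, south 0
  cycle 1: PE[2][0] → acc 0, east 0, south 0
  cycle 2: PE[2][0] → acc 35, east 35, south 7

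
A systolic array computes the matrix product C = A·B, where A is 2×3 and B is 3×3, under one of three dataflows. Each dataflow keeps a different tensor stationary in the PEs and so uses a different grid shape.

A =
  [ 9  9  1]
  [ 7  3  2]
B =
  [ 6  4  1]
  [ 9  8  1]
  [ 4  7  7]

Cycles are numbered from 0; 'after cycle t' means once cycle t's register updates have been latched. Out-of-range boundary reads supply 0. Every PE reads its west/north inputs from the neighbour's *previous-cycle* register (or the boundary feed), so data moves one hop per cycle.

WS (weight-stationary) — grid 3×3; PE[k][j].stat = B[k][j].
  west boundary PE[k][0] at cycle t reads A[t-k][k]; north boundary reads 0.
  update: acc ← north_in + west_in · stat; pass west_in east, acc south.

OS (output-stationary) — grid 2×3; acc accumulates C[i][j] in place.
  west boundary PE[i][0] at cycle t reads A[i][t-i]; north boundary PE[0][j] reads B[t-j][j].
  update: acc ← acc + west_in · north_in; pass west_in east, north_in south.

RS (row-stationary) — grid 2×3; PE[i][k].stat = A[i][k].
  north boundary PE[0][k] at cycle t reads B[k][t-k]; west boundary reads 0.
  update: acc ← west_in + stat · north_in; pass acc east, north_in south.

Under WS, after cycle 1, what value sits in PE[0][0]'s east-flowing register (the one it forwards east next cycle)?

WS on a 3×3 grid — tracing PE[0][0] and its feeders:
  @0  [0,0]  acc 54  |  →9  ↓54
  @1  [0,0]  acc 42  |  →7  ↓42

register = 7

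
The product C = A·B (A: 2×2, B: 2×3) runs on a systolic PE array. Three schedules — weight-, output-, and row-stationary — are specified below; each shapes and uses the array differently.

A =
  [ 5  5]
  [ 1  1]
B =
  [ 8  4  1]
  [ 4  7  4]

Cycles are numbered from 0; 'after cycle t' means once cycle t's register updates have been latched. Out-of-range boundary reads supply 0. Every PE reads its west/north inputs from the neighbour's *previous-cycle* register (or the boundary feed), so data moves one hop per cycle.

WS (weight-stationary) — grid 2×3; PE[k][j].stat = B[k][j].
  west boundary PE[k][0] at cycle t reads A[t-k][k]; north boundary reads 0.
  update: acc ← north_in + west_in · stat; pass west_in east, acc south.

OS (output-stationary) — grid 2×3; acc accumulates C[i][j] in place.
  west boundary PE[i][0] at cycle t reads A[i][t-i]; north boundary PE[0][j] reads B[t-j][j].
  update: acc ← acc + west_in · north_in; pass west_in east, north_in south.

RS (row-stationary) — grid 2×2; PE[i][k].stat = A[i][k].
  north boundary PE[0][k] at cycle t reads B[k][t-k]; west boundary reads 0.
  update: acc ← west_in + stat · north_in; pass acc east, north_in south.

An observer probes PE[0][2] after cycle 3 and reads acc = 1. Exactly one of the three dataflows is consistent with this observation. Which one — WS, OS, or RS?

dataflow = WS

Under WS (2×3), PE[0][2]:
  t=0 PE[0][2]: acc=0 h=0 v=0
  t=1 PE[0][2]: acc=0 h=0 v=0
  t=2 PE[0][2]: acc=5 h=5 v=5
  t=3 PE[0][2]: acc=1 h=1 v=1
Under OS (2×3), PE[0][2]:
  t=0 PE[0][2]: acc=0 h=0 v=0
  t=1 PE[0][2]: acc=0 h=0 v=0
  t=2 PE[0][2]: acc=5 h=5 v=1
  t=3 PE[0][2]: acc=25 h=5 v=4
— RS: 2×2 array has no PE[0][2].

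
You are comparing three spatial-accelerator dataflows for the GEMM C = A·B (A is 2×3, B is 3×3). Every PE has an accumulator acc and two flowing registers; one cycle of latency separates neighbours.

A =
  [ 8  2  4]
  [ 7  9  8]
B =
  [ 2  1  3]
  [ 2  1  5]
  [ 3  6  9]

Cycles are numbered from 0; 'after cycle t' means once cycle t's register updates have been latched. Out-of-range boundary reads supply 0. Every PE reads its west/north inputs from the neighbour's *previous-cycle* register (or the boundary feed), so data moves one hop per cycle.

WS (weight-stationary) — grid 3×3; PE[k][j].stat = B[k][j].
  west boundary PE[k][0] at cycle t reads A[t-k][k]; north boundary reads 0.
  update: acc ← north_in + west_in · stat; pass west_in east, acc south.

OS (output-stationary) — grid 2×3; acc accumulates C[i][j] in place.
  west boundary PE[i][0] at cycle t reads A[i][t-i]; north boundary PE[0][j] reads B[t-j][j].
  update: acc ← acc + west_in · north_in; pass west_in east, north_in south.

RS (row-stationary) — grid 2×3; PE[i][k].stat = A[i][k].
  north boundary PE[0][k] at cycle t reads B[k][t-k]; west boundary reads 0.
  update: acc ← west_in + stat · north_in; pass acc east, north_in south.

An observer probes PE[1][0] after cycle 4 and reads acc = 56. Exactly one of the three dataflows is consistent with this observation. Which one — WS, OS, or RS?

— WS: 3×3; PE[1][0] trace:
  @0  [1,0]  acc 0  |  →0  ↓0
  @1  [1,0]  acc 20  |  →2  ↓20
  @2  [1,0]  acc 32  |  →9  ↓32
  @3  [1,0]  acc 0  |  →0  ↓0
  @4  [1,0]  acc 0  |  →0  ↓0
— OS: 2×3; PE[1][0] trace:
  @0  [1,0]  acc 0  |  →0  ↓0
  @1  [1,0]  acc 14  |  →7  ↓2
  @2  [1,0]  acc 32  |  →9  ↓2
  @3  [1,0]  acc 56  |  →8  ↓3
  @4  [1,0]  acc 56  |  →0  ↓0
— RS: 2×3; PE[1][0] trace:
  @0  [1,0]  acc 0  |  →0  ↓0
  @1  [1,0]  acc 14  |  →14  ↓2
  @2  [1,0]  acc 7  |  →7  ↓1
  @3  [1,0]  acc 21  |  →21  ↓3
  @4  [1,0]  acc 0  |  →0  ↓0

dataflow = OS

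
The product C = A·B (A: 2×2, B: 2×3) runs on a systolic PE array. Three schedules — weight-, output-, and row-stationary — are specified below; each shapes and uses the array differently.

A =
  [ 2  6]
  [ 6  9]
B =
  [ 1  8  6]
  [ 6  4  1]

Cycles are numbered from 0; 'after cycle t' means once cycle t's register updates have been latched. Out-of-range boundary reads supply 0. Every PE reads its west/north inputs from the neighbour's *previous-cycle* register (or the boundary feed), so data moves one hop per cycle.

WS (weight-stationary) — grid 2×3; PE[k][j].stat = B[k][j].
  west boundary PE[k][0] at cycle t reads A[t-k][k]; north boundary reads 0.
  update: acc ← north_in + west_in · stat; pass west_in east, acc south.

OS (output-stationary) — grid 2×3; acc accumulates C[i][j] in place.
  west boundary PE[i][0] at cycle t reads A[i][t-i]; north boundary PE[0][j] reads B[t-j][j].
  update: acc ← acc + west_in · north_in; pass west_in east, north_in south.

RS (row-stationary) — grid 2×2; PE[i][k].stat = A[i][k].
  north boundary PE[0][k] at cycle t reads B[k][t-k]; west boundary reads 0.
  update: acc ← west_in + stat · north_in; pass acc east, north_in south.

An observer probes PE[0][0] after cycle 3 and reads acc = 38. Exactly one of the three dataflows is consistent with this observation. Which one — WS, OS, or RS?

dataflow = OS

— WS: 2×3; PE[0][0] trace:
  0: (0,0).acc=2  regs=<2,2>
  1: (0,0).acc=6  regs=<6,6>
  2: (0,0).acc=0  regs=<0,0>
  3: (0,0).acc=0  regs=<0,0>
— OS: 2×3; PE[0][0] trace:
  0: (0,0).acc=2  regs=<2,1>
  1: (0,0).acc=38  regs=<6,6>
  2: (0,0).acc=38  regs=<0,0>
  3: (0,0).acc=38  regs=<0,0>
— RS: 2×2; PE[0][0] trace:
  0: (0,0).acc=2  regs=<2,1>
  1: (0,0).acc=16  regs=<16,8>
  2: (0,0).acc=12  regs=<12,6>
  3: (0,0).acc=0  regs=<0,0>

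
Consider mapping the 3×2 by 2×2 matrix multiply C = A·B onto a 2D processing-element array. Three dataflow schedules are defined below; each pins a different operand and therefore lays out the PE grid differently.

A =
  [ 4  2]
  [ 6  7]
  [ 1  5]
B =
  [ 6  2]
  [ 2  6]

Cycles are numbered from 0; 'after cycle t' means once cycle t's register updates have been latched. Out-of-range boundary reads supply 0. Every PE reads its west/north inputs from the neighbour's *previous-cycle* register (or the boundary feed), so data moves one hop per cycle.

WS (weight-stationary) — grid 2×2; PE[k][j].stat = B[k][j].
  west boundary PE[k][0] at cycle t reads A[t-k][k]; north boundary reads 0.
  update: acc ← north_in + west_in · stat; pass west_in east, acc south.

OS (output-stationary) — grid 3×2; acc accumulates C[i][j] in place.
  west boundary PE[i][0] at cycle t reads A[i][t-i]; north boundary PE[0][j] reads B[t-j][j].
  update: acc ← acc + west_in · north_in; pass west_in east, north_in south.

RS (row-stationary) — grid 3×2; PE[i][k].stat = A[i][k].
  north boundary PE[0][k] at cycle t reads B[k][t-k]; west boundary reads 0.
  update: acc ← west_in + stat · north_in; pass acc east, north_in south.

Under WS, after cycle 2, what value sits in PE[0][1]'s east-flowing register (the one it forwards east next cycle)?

register = 6

WS 2×2: PE[0][1] cycle-by-cycle (with neighbour feeds):
  step 0 · PE0,0: acc=24; fwd→4 fwd↓24
  step 0 · PE0,1: acc=0; fwd→0 fwd↓0
  step 1 · PE0,0: acc=36; fwd→6 fwd↓36
  step 1 · PE0,1: acc=8; fwd→4 fwd↓8
  step 2 · PE0,0: acc=6; fwd→1 fwd↓6
  step 2 · PE0,1: acc=12; fwd→6 fwd↓12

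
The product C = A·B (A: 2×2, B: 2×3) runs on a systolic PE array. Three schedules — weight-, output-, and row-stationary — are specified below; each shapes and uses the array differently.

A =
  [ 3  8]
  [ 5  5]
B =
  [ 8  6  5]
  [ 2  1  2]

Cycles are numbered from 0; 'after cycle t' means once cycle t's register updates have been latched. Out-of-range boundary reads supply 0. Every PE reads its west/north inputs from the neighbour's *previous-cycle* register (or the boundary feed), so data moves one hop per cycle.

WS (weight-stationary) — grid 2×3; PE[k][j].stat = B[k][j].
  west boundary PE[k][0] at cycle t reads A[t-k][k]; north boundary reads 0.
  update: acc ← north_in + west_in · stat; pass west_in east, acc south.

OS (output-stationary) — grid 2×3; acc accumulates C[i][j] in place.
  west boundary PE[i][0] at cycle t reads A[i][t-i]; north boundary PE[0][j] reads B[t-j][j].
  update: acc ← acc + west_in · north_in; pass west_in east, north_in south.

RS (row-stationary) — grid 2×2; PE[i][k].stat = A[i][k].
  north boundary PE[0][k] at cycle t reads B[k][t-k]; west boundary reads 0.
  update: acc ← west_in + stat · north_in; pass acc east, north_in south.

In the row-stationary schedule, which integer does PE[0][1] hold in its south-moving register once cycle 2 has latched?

register = 1

Tracing RS — 2×2 array, target PE[0][1]:
  @0  [0,0]  acc 24  |  →24  ↓8
  @0  [0,1]  acc 0  |  →0  ↓0
  @1  [0,0]  acc 18  |  →18  ↓6
  @1  [0,1]  acc 40  |  →40  ↓2
  @2  [0,0]  acc 15  |  →15  ↓5
  @2  [0,1]  acc 26  |  →26  ↓1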